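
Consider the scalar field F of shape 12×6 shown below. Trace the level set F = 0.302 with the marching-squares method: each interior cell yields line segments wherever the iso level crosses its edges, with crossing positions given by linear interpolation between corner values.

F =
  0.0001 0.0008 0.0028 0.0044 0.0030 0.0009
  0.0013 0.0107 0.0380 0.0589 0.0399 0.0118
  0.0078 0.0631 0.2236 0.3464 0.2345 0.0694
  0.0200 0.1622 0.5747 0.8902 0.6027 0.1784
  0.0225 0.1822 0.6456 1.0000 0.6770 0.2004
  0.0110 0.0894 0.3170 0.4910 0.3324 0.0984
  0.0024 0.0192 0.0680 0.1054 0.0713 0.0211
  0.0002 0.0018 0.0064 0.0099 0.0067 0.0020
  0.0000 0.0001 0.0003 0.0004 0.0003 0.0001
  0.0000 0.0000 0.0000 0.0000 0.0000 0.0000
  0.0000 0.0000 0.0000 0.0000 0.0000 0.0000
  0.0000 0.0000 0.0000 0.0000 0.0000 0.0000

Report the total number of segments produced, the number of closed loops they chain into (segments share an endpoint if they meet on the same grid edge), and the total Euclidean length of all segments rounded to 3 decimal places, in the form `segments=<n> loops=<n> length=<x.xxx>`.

cell (1,2): code 0100 → (1.846,3.000)–(2.000,2.638)
cell (1,3): code 1000 → (2.000,3.397)–(1.846,3.000)
cell (2,1): code 0100 → (2.223,2.000)–(3.000,1.339)
cell (2,2): code 1110 → (2.000,2.638)–(2.223,2.000)
cell (2,3): code 1101 → (2.183,4.000)–(2.000,3.397)
cell (2,4): code 1000 → (3.000,4.709)–(2.183,4.000)
cell (3,1): code 0110 → (3.000,1.339)–(4.000,1.259)
cell (3,4): code 1001 → (4.000,4.787)–(3.000,4.709)
cell (4,1): code 0110 → (4.000,1.259)–(5.000,1.934)
cell (4,4): code 1001 → (5.000,4.130)–(4.000,4.787)
cell (5,1): code 0010 → (5.000,1.934)–(5.060,2.000)
cell (5,2): code 0011 → (5.060,2.000)–(5.490,3.000)
cell (5,3): code 0011 → (5.490,3.000)–(5.116,4.000)
cell (5,4): code 0001 → (5.116,4.000)–(5.000,4.130)
total: 14 segments, chained into 1 closed loop(s), length Σ = 11.056352

segments=14 loops=1 length=11.056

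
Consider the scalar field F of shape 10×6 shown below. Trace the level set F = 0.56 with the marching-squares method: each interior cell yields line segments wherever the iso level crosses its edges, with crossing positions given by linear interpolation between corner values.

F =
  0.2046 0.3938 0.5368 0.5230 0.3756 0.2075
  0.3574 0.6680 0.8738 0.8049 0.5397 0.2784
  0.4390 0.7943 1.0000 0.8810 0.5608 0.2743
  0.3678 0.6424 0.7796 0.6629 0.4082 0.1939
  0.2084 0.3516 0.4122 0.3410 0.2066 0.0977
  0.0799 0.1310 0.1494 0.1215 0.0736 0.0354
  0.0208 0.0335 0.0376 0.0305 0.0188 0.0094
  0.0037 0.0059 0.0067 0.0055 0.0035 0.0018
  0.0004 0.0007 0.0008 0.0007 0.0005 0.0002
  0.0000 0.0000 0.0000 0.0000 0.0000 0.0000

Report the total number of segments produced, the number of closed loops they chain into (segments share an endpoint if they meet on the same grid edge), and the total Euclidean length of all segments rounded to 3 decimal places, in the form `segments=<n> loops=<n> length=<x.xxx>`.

cell (0,0): code 0100 → (0.606,1.000)–(1.000,0.652)
cell (0,1): code 1100 → (0.069,2.000)–(0.606,1.000)
cell (0,2): code 1100 → (0.131,3.000)–(0.069,2.000)
cell (0,3): code 1000 → (1.000,3.923)–(0.131,3.000)
cell (1,0): code 0110 → (1.000,0.652)–(2.000,0.341)
cell (1,3): code 1101 → (1.962,4.000)–(1.000,3.923)
cell (1,4): code 1000 → (2.000,4.003)–(1.962,4.000)
cell (2,0): code 0110 → (2.000,0.341)–(3.000,0.700)
cell (2,3): code 1011 → (3.000,3.404)–(2.005,4.000)
cell (2,4): code 0001 → (2.005,4.000)–(2.000,4.003)
cell (3,0): code 0010 → (3.000,0.700)–(3.283,1.000)
cell (3,1): code 0011 → (3.283,1.000)–(3.598,2.000)
cell (3,2): code 0011 → (3.598,2.000)–(3.320,3.000)
cell (3,3): code 0001 → (3.320,3.000)–(3.000,3.404)
total: 14 segments, chained into 1 closed loop(s), length Σ = 11.223273

segments=14 loops=1 length=11.223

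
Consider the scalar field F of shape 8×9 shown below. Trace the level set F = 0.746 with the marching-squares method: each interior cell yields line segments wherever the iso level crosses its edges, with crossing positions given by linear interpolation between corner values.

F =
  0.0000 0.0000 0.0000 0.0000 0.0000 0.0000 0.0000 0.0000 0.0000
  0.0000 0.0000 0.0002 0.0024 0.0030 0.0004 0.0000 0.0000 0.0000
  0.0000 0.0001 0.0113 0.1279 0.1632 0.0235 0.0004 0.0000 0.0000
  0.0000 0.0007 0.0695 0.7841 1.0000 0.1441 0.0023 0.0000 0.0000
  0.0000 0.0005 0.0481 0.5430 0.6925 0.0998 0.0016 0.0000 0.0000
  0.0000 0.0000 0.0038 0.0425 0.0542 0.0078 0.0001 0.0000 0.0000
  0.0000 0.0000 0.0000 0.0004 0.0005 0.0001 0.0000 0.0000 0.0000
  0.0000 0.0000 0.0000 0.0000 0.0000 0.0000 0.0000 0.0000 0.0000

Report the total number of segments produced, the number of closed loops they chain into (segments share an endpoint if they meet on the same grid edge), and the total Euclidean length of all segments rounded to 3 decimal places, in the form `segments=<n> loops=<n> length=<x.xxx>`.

cell (2,2): code 0100 → (2.942,3.000)–(3.000,2.947)
cell (2,3): code 1100 → (2.696,4.000)–(2.942,3.000)
cell (2,4): code 1000 → (3.000,4.297)–(2.696,4.000)
cell (3,2): code 0010 → (3.000,2.947)–(3.158,3.000)
cell (3,3): code 0011 → (3.158,3.000)–(3.826,4.000)
cell (3,4): code 0001 → (3.826,4.000)–(3.000,4.297)
total: 6 segments, chained into 1 closed loop(s), length Σ = 3.780091

segments=6 loops=1 length=3.780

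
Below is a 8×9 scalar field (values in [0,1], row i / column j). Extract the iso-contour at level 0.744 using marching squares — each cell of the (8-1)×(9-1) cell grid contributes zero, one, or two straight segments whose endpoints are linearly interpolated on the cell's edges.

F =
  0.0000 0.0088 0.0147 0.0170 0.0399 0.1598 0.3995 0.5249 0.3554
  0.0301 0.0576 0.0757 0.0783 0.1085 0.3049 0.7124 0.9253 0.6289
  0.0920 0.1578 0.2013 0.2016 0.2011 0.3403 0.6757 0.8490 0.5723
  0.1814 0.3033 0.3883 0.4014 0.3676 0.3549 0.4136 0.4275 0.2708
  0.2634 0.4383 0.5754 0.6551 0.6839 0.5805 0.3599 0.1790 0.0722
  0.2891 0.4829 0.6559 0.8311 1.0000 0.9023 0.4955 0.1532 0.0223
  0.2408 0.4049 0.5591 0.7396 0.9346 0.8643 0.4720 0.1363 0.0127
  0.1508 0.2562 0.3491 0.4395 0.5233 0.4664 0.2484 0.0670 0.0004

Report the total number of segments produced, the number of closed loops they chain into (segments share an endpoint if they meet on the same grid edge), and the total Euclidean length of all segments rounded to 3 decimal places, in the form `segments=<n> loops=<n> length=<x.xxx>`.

cell (0,6): code 0100 → (0.547,7.000)–(1.000,6.148)
cell (0,7): code 1000 → (1.000,7.612)–(0.547,7.000)
cell (1,6): code 0110 → (1.000,6.148)–(2.000,6.394)
cell (1,7): code 1001 → (2.000,7.379)–(1.000,7.612)
cell (2,6): code 0010 → (2.000,6.394)–(2.249,7.000)
cell (2,7): code 0001 → (2.249,7.000)–(2.000,7.379)
cell (4,2): code 0100 → (4.505,3.000)–(5.000,2.503)
cell (4,3): code 1100 → (4.190,4.000)–(4.505,3.000)
cell (4,4): code 1100 → (4.508,5.000)–(4.190,4.000)
cell (4,5): code 1000 → (5.000,5.389)–(4.508,5.000)
cell (5,2): code 0010 → (5.000,2.503)–(5.952,3.000)
cell (5,3): code 0111 → (5.952,3.000)–(6.000,3.023)
cell (5,5): code 1001 → (6.000,5.307)–(5.000,5.389)
cell (6,3): code 0010 → (6.000,3.023)–(6.463,4.000)
cell (6,4): code 0011 → (6.463,4.000)–(6.302,5.000)
cell (6,5): code 0001 → (6.302,5.000)–(6.000,5.307)
total: 16 segments, chained into 2 closed loop(s), length Σ = 12.973015

segments=16 loops=2 length=12.973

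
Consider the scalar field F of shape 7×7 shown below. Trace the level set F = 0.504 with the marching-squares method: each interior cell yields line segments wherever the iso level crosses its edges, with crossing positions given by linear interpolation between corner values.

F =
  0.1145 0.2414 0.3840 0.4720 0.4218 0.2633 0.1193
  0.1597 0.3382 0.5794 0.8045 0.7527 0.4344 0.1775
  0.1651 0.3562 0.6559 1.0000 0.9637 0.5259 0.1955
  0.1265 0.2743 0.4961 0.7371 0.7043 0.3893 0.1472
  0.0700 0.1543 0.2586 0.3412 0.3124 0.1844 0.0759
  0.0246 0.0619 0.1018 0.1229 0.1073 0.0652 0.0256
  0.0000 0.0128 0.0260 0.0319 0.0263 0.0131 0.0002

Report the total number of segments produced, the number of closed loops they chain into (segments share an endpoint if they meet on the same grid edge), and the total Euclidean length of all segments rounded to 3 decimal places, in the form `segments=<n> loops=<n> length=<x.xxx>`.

cell (0,1): code 0100 → (0.614,2.000)–(1.000,1.687)
cell (0,2): code 1100 → (0.096,3.000)–(0.614,2.000)
cell (0,3): code 1100 → (0.248,4.000)–(0.096,3.000)
cell (0,4): code 1000 → (1.000,4.781)–(0.248,4.000)
cell (1,1): code 0110 → (1.000,1.687)–(2.000,1.493)
cell (1,4): code 1101 → (1.761,5.000)–(1.000,4.781)
cell (1,5): code 1000 → (2.000,5.066)–(1.761,5.000)
cell (2,1): code 0010 → (2.000,1.493)–(2.951,2.000)
cell (2,2): code 0111 → (2.951,2.000)–(3.000,2.033)
cell (2,4): code 1011 → (3.000,4.636)–(2.160,5.000)
cell (2,5): code 0001 → (2.160,5.000)–(2.000,5.066)
cell (3,2): code 0010 → (3.000,2.033)–(3.589,3.000)
cell (3,3): code 0011 → (3.589,3.000)–(3.511,4.000)
cell (3,4): code 0001 → (3.511,4.000)–(3.000,4.636)
total: 14 segments, chained into 1 closed loop(s), length Σ = 10.953357

segments=14 loops=1 length=10.953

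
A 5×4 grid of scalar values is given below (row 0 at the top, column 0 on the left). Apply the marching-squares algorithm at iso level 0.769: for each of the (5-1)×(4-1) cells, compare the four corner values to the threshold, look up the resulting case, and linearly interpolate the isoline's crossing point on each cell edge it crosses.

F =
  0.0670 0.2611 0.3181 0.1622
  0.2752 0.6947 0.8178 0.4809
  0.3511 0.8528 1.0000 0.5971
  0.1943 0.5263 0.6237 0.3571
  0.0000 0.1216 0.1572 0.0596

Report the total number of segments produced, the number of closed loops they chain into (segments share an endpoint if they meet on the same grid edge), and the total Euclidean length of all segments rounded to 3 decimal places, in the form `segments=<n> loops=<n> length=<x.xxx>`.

cell (0,1): code 0100 → (0.902,2.000)–(1.000,1.604)
cell (0,2): code 1000 → (1.000,2.145)–(0.902,2.000)
cell (1,0): code 0100 → (1.470,1.000)–(2.000,0.833)
cell (1,1): code 1110 → (1.000,1.604)–(1.470,1.000)
cell (1,2): code 1001 → (2.000,2.573)–(1.000,2.145)
cell (2,0): code 0010 → (2.000,0.833)–(2.257,1.000)
cell (2,1): code 0011 → (2.257,1.000)–(2.614,2.000)
cell (2,2): code 0001 → (2.614,2.000)–(2.000,2.573)
total: 8 segments, chained into 1 closed loop(s), length Σ = 5.199696

segments=8 loops=1 length=5.200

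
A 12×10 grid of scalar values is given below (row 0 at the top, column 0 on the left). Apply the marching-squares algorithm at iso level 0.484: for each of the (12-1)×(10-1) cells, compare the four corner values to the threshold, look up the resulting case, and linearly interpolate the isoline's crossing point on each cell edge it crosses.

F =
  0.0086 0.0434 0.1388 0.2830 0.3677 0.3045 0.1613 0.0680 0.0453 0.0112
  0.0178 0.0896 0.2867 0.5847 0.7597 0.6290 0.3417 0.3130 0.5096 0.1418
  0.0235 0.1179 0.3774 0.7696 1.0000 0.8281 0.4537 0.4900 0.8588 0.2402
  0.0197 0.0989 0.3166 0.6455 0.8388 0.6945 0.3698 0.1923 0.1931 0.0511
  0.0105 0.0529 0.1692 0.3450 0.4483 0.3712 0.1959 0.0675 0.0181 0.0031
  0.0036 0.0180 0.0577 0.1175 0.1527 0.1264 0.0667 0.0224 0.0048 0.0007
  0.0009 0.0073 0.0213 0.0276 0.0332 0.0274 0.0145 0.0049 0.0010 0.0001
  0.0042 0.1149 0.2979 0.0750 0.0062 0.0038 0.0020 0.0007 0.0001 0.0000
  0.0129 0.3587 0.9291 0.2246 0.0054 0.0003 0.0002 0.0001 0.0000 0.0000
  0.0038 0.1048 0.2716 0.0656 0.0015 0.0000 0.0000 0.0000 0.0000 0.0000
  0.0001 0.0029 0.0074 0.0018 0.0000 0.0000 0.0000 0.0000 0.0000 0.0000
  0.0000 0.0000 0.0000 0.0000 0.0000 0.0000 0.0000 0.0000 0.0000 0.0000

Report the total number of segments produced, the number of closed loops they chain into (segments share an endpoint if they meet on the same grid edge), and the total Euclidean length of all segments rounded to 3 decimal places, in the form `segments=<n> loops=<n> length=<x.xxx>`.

cell (0,2): code 0100 → (0.666,3.000)–(1.000,2.662)
cell (0,3): code 1100 → (0.297,4.000)–(0.666,3.000)
cell (0,4): code 1100 → (0.553,5.000)–(0.297,4.000)
cell (0,5): code 1000 → (1.000,5.505)–(0.553,5.000)
cell (0,7): code 0100 → (0.945,8.000)–(1.000,7.870)
cell (0,8): code 1000 → (1.000,8.070)–(0.945,8.000)
cell (1,2): code 0110 → (1.000,2.662)–(2.000,2.272)
cell (1,5): code 1001 → (2.000,5.919)–(1.000,5.505)
cell (1,6): code 0100 → (1.966,7.000)–(2.000,6.835)
cell (1,7): code 1110 → (1.000,7.870)–(1.966,7.000)
cell (1,8): code 1001 → (2.000,8.606)–(1.000,8.070)
cell (2,2): code 0110 → (2.000,2.272)–(3.000,2.509)
cell (2,5): code 1001 → (3.000,5.648)–(2.000,5.919)
cell (2,6): code 0010 → (2.000,6.835)–(2.020,7.000)
cell (2,7): code 0011 → (2.020,7.000)–(2.563,8.000)
cell (2,8): code 0001 → (2.563,8.000)–(2.000,8.606)
cell (3,2): code 0010 → (3.000,2.509)–(3.537,3.000)
cell (3,3): code 0011 → (3.537,3.000)–(3.909,4.000)
cell (3,4): code 0011 → (3.909,4.000)–(3.651,5.000)
cell (3,5): code 0001 → (3.651,5.000)–(3.000,5.648)
cell (7,1): code 0100 → (7.295,2.000)–(8.000,1.220)
cell (7,2): code 1000 → (8.000,2.632)–(7.295,2.000)
cell (8,1): code 0010 → (8.000,1.220)–(8.677,2.000)
cell (8,2): code 0001 → (8.677,2.000)–(8.000,2.632)
total: 24 segments, chained into 3 closed loop(s), length Σ = 20.135867

segments=24 loops=3 length=20.136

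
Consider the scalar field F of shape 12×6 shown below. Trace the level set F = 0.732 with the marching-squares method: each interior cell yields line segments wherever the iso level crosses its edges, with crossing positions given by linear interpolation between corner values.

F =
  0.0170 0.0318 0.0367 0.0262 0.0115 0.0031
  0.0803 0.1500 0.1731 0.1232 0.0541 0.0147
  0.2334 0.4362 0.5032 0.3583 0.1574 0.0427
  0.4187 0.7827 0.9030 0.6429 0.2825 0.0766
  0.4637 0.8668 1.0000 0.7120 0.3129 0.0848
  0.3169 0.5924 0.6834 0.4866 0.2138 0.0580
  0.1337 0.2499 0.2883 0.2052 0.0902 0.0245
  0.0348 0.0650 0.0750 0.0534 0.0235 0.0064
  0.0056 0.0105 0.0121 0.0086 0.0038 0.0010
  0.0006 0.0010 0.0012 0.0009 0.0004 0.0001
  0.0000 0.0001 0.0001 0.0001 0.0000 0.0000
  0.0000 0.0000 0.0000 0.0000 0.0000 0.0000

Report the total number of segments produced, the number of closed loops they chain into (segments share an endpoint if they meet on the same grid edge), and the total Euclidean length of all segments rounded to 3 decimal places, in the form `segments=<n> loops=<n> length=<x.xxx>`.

cell (2,0): code 0100 → (2.854,1.000)–(3.000,0.861)
cell (2,1): code 1100 → (2.572,2.000)–(2.854,1.000)
cell (2,2): code 1000 → (3.000,2.657)–(2.572,2.000)
cell (3,0): code 0110 → (3.000,0.861)–(4.000,0.666)
cell (3,2): code 1001 → (4.000,2.931)–(3.000,2.657)
cell (4,0): code 0010 → (4.000,0.666)–(4.491,1.000)
cell (4,1): code 0011 → (4.491,1.000)–(4.846,2.000)
cell (4,2): code 0001 → (4.846,2.000)–(4.000,2.931)
total: 8 segments, chained into 1 closed loop(s), length Σ = 6.994126

segments=8 loops=1 length=6.994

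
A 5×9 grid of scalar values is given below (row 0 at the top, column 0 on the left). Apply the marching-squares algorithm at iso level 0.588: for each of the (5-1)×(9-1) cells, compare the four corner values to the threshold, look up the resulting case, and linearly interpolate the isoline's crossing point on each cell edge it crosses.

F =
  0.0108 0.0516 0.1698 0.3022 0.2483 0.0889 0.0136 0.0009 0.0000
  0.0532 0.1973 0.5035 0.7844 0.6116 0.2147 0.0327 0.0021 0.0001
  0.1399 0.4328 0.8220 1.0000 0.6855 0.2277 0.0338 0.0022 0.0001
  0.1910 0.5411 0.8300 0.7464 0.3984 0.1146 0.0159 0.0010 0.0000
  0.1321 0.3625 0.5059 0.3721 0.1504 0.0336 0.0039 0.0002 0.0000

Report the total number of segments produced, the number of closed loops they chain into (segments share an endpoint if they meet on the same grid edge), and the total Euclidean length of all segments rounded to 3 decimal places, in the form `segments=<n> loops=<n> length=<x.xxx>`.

segments=12 loops=1 length=9.396

cell (0,2): code 0100 → (0.593,3.000)–(1.000,2.301)
cell (0,3): code 1100 → (0.935,4.000)–(0.593,3.000)
cell (0,4): code 1000 → (1.000,4.059)–(0.935,4.000)
cell (1,1): code 0100 → (1.265,2.000)–(2.000,1.399)
cell (1,2): code 1110 → (1.000,2.301)–(1.265,2.000)
cell (1,4): code 1001 → (2.000,4.213)–(1.000,4.059)
cell (2,1): code 0110 → (2.000,1.399)–(3.000,1.162)
cell (2,3): code 1011 → (3.000,3.455)–(2.340,4.000)
cell (2,4): code 0001 → (2.340,4.000)–(2.000,4.213)
cell (3,1): code 0010 → (3.000,1.162)–(3.747,2.000)
cell (3,2): code 0011 → (3.747,2.000)–(3.423,3.000)
cell (3,3): code 0001 → (3.423,3.000)–(3.000,3.455)
total: 12 segments, chained into 1 closed loop(s), length Σ = 9.395598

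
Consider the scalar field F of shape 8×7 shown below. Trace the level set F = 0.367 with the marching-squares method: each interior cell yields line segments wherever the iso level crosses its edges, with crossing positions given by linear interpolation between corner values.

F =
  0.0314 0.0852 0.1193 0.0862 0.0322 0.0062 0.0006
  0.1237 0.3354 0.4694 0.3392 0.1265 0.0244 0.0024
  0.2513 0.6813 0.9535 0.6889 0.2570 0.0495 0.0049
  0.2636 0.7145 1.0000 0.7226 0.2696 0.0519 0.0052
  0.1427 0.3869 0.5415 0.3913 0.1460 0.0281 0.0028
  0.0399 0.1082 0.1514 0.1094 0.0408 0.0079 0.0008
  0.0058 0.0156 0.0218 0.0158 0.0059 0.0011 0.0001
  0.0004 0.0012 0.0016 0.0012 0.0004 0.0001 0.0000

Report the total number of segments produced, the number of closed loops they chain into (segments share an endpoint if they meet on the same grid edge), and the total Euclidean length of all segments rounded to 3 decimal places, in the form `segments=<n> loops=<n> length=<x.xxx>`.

segments=14 loops=1 length=11.289

cell (0,1): code 0100 → (0.708,2.000)–(1.000,1.236)
cell (0,2): code 1000 → (1.000,2.786)–(0.708,2.000)
cell (1,0): code 0100 → (1.091,1.000)–(2.000,0.269)
cell (1,1): code 1110 → (1.000,1.236)–(1.091,1.000)
cell (1,2): code 1101 → (1.079,3.000)–(1.000,2.786)
cell (1,3): code 1000 → (2.000,3.745)–(1.079,3.000)
cell (2,0): code 0110 → (2.000,0.269)–(3.000,0.229)
cell (2,3): code 1001 → (3.000,3.785)–(2.000,3.745)
cell (3,0): code 0110 → (3.000,0.229)–(4.000,0.919)
cell (3,3): code 1001 → (4.000,3.099)–(3.000,3.785)
cell (4,0): code 0010 → (4.000,0.919)–(4.071,1.000)
cell (4,1): code 0011 → (4.071,1.000)–(4.447,2.000)
cell (4,2): code 0011 → (4.447,2.000)–(4.086,3.000)
cell (4,3): code 0001 → (4.086,3.000)–(4.000,3.099)
total: 14 segments, chained into 1 closed loop(s), length Σ = 11.288533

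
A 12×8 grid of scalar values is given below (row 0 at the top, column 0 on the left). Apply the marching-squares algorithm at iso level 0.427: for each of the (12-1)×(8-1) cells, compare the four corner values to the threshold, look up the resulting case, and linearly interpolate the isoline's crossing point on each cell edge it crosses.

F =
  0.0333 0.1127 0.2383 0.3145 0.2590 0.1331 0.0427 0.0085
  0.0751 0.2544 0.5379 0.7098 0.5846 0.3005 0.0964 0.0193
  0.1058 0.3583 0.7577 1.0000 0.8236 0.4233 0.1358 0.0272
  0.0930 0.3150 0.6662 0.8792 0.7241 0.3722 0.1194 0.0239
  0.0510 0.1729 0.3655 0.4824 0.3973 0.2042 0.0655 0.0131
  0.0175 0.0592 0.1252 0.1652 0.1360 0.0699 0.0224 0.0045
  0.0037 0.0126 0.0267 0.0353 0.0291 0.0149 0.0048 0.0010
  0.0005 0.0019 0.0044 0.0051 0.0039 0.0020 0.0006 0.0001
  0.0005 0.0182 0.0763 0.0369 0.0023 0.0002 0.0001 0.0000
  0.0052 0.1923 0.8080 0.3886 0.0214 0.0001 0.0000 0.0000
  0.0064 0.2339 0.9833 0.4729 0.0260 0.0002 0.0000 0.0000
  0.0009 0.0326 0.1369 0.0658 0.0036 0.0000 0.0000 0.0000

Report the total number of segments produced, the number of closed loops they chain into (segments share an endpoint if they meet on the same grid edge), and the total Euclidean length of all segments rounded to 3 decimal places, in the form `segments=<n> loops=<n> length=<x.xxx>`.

segments=22 loops=2 length=18.120

cell (0,1): code 0100 → (0.630,2.000)–(1.000,1.609)
cell (0,2): code 1100 → (0.285,3.000)–(0.630,2.000)
cell (0,3): code 1100 → (0.516,4.000)–(0.285,3.000)
cell (0,4): code 1000 → (1.000,4.555)–(0.516,4.000)
cell (1,1): code 0110 → (1.000,1.609)–(2.000,1.172)
cell (1,4): code 1001 → (2.000,4.991)–(1.000,4.555)
cell (2,1): code 0110 → (2.000,1.172)–(3.000,1.319)
cell (2,4): code 1001 → (3.000,4.844)–(2.000,4.991)
cell (3,1): code 0010 → (3.000,1.319)–(3.795,2.000)
cell (3,2): code 0111 → (3.795,2.000)–(4.000,2.526)
cell (3,3): code 1011 → (4.000,3.651)–(3.909,4.000)
cell (3,4): code 0001 → (3.909,4.000)–(3.000,4.844)
cell (4,2): code 0010 → (4.000,2.526)–(4.175,3.000)
cell (4,3): code 0001 → (4.175,3.000)–(4.000,3.651)
cell (8,1): code 0100 → (8.479,2.000)–(9.000,1.381)
cell (8,2): code 1000 → (9.000,2.908)–(8.479,2.000)
cell (9,1): code 0110 → (9.000,1.381)–(10.000,1.258)
cell (9,2): code 1101 → (9.456,3.000)–(9.000,2.908)
cell (9,3): code 1000 → (10.000,3.103)–(9.456,3.000)
cell (10,1): code 0010 → (10.000,1.258)–(10.657,2.000)
cell (10,2): code 0011 → (10.657,2.000)–(10.113,3.000)
cell (10,3): code 0001 → (10.113,3.000)–(10.000,3.103)
total: 22 segments, chained into 2 closed loop(s), length Σ = 18.119528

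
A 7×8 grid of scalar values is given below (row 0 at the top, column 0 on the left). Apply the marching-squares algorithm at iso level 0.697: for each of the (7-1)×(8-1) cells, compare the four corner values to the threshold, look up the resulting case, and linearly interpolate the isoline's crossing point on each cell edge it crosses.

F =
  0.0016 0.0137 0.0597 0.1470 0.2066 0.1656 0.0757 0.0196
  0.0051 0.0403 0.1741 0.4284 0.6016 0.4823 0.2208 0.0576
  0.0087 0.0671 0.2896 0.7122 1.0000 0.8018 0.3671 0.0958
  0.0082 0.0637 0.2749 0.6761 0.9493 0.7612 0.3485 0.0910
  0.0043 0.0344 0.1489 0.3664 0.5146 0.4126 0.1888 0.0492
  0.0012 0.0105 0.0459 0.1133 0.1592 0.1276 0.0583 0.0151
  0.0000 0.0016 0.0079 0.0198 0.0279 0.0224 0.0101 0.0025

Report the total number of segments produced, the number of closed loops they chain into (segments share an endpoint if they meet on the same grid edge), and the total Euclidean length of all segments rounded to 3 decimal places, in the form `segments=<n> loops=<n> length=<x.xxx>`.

segments=10 loops=1 length=7.203

cell (1,2): code 0100 → (1.946,3.000)–(2.000,2.964)
cell (1,3): code 1100 → (1.239,4.000)–(1.946,3.000)
cell (1,4): code 1100 → (1.672,5.000)–(1.239,4.000)
cell (1,5): code 1000 → (2.000,5.241)–(1.672,5.000)
cell (2,2): code 0010 → (2.000,2.964)–(2.421,3.000)
cell (2,3): code 0111 → (2.421,3.000)–(3.000,3.077)
cell (2,5): code 1001 → (3.000,5.156)–(2.000,5.241)
cell (3,3): code 0010 → (3.000,3.077)–(3.580,4.000)
cell (3,4): code 0011 → (3.580,4.000)–(3.184,5.000)
cell (3,5): code 0001 → (3.184,5.000)–(3.000,5.156)
total: 10 segments, chained into 1 closed loop(s), length Σ = 7.203473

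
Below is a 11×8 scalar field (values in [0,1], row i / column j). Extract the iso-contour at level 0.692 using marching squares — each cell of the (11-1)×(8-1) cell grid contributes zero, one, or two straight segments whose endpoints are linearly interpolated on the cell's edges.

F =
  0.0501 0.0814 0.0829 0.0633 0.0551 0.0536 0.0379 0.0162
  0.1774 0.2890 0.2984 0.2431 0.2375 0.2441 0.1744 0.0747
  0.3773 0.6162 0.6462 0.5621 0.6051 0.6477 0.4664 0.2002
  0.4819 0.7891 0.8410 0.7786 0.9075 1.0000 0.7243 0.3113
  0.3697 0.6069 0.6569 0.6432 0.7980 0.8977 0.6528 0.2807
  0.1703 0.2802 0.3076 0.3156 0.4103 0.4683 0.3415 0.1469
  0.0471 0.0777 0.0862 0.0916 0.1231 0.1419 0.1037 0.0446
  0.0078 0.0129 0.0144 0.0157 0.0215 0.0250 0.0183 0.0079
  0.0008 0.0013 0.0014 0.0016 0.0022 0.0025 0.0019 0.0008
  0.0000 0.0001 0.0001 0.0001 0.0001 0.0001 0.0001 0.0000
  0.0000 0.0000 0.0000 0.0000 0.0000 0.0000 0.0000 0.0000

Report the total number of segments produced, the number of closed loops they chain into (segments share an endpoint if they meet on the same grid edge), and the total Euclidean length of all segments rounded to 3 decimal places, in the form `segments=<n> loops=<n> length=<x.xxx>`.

segments=16 loops=1 length=13.092

cell (2,0): code 0100 → (2.438,1.000)–(3.000,0.684)
cell (2,1): code 1100 → (2.235,2.000)–(2.438,1.000)
cell (2,2): code 1100 → (2.600,3.000)–(2.235,2.000)
cell (2,3): code 1100 → (2.287,4.000)–(2.600,3.000)
cell (2,4): code 1100 → (2.126,5.000)–(2.287,4.000)
cell (2,5): code 1100 → (2.875,6.000)–(2.126,5.000)
cell (2,6): code 1000 → (3.000,6.078)–(2.875,6.000)
cell (3,0): code 0010 → (3.000,0.684)–(3.533,1.000)
cell (3,1): code 0011 → (3.533,1.000)–(3.809,2.000)
cell (3,2): code 0011 → (3.809,2.000)–(3.640,3.000)
cell (3,3): code 0111 → (3.640,3.000)–(4.000,3.315)
cell (3,5): code 1011 → (4.000,5.840)–(3.452,6.000)
cell (3,6): code 0001 → (3.452,6.000)–(3.000,6.078)
cell (4,3): code 0010 → (4.000,3.315)–(4.273,4.000)
cell (4,4): code 0011 → (4.273,4.000)–(4.479,5.000)
cell (4,5): code 0001 → (4.479,5.000)–(4.000,5.840)
total: 16 segments, chained into 1 closed loop(s), length Σ = 13.092191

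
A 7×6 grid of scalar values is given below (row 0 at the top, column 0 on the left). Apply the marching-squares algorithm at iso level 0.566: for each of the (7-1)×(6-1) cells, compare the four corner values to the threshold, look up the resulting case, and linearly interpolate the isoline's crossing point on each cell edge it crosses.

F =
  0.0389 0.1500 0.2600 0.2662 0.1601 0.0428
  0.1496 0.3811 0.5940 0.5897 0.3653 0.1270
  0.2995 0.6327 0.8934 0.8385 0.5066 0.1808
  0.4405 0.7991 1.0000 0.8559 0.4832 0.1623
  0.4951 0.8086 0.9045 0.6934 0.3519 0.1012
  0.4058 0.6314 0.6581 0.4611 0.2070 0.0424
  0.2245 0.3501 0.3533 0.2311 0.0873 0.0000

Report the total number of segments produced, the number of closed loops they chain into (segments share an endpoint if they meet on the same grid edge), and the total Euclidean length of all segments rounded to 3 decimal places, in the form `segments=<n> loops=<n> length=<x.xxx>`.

segments=16 loops=1 length=12.571

cell (0,1): code 0100 → (0.916,2.000)–(1.000,1.868)
cell (0,2): code 1100 → (0.927,3.000)–(0.916,2.000)
cell (0,3): code 1000 → (1.000,3.106)–(0.927,3.000)
cell (1,0): code 0100 → (1.735,1.000)–(2.000,0.800)
cell (1,1): code 1110 → (1.000,1.868)–(1.735,1.000)
cell (1,3): code 1001 → (2.000,3.821)–(1.000,3.106)
cell (2,0): code 0110 → (2.000,0.800)–(3.000,0.350)
cell (2,3): code 1001 → (3.000,3.778)–(2.000,3.821)
cell (3,0): code 0110 → (3.000,0.350)–(4.000,0.226)
cell (3,3): code 1001 → (4.000,3.373)–(3.000,3.778)
cell (4,0): code 0110 → (4.000,0.226)–(5.000,0.710)
cell (4,2): code 1011 → (5.000,2.468)–(4.548,3.000)
cell (4,3): code 0001 → (4.548,3.000)–(4.000,3.373)
cell (5,0): code 0010 → (5.000,0.710)–(5.232,1.000)
cell (5,1): code 0011 → (5.232,1.000)–(5.302,2.000)
cell (5,2): code 0001 → (5.302,2.000)–(5.000,2.468)
total: 16 segments, chained into 1 closed loop(s), length Σ = 12.571015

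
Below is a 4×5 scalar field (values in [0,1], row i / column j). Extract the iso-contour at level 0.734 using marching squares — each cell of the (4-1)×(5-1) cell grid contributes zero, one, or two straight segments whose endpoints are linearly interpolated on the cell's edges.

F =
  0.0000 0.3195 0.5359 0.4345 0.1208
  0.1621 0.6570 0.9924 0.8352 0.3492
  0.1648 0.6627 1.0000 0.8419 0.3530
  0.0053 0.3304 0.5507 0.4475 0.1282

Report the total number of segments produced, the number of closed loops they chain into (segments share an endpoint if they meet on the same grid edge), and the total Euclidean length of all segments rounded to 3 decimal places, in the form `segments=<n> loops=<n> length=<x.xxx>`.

cell (0,1): code 0100 → (0.434,2.000)–(1.000,1.230)
cell (0,2): code 1100 → (0.747,3.000)–(0.434,2.000)
cell (0,3): code 1000 → (1.000,3.208)–(0.747,3.000)
cell (1,1): code 0110 → (1.000,1.230)–(2.000,1.211)
cell (1,3): code 1001 → (2.000,3.221)–(1.000,3.208)
cell (2,1): code 0010 → (2.000,1.211)–(2.592,2.000)
cell (2,2): code 0011 → (2.592,2.000)–(2.274,3.000)
cell (2,3): code 0001 → (2.274,3.000)–(2.000,3.221)
total: 8 segments, chained into 1 closed loop(s), length Σ = 6.718669

segments=8 loops=1 length=6.719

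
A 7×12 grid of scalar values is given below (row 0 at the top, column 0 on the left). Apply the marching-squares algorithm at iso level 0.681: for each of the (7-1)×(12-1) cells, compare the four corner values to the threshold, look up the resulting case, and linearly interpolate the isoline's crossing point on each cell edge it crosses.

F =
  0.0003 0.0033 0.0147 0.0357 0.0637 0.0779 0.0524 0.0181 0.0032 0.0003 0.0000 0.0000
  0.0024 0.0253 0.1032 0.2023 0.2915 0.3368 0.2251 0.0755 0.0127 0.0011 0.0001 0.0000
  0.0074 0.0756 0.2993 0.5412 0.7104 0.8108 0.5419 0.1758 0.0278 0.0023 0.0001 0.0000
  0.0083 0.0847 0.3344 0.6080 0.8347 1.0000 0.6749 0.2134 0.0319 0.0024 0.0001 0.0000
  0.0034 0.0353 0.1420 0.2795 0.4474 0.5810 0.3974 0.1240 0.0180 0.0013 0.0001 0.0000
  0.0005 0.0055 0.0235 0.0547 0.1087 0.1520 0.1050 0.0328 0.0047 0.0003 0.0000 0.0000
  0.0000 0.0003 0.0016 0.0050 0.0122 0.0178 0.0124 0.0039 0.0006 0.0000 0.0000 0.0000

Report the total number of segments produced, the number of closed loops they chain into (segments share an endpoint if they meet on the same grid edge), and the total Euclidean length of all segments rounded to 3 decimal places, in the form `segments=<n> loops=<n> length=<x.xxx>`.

segments=8 loops=1 length=7.092

cell (1,3): code 0100 → (1.930,4.000)–(2.000,3.826)
cell (1,4): code 1100 → (1.726,5.000)–(1.930,4.000)
cell (1,5): code 1000 → (2.000,5.483)–(1.726,5.000)
cell (2,3): code 0110 → (2.000,3.826)–(3.000,3.322)
cell (2,5): code 1001 → (3.000,5.981)–(2.000,5.483)
cell (3,3): code 0010 → (3.000,3.322)–(3.397,4.000)
cell (3,4): code 0011 → (3.397,4.000)–(3.761,5.000)
cell (3,5): code 0001 → (3.761,5.000)–(3.000,5.981)
total: 8 segments, chained into 1 closed loop(s), length Σ = 7.092113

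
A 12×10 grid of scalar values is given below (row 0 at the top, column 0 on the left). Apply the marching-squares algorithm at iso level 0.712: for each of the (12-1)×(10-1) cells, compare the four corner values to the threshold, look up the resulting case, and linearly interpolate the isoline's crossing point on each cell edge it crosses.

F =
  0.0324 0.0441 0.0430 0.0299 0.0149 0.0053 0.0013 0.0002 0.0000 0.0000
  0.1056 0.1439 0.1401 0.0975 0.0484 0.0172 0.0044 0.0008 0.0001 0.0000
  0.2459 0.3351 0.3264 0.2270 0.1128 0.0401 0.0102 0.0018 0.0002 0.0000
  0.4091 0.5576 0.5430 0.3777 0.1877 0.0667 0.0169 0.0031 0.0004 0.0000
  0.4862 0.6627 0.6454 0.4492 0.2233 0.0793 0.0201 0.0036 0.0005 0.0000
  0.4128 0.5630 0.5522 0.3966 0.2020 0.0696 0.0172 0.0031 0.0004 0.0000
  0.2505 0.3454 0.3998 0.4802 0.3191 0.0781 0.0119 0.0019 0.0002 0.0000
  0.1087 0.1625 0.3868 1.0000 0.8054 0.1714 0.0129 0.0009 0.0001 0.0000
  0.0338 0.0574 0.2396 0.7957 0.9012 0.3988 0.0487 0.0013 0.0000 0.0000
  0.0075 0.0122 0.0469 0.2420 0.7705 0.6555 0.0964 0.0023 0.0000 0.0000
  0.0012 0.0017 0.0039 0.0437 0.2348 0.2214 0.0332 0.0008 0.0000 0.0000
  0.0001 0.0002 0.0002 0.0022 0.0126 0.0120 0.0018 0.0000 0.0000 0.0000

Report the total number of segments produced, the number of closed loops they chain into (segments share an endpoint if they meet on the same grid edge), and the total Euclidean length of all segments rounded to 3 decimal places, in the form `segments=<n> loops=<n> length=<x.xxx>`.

segments=10 loops=1 length=7.235

cell (6,2): code 0100 → (6.446,3.000)–(7.000,2.530)
cell (6,3): code 1100 → (6.808,4.000)–(6.446,3.000)
cell (6,4): code 1000 → (7.000,4.147)–(6.808,4.000)
cell (7,2): code 0110 → (7.000,2.530)–(8.000,2.849)
cell (7,4): code 1001 → (8.000,4.377)–(7.000,4.147)
cell (8,2): code 0010 → (8.000,2.849)–(8.151,3.000)
cell (8,3): code 0111 → (8.151,3.000)–(9.000,3.889)
cell (8,4): code 1001 → (9.000,4.509)–(8.000,4.377)
cell (9,3): code 0010 → (9.000,3.889)–(9.109,4.000)
cell (9,4): code 0001 → (9.109,4.000)–(9.000,4.509)
total: 10 segments, chained into 1 closed loop(s), length Σ = 7.234711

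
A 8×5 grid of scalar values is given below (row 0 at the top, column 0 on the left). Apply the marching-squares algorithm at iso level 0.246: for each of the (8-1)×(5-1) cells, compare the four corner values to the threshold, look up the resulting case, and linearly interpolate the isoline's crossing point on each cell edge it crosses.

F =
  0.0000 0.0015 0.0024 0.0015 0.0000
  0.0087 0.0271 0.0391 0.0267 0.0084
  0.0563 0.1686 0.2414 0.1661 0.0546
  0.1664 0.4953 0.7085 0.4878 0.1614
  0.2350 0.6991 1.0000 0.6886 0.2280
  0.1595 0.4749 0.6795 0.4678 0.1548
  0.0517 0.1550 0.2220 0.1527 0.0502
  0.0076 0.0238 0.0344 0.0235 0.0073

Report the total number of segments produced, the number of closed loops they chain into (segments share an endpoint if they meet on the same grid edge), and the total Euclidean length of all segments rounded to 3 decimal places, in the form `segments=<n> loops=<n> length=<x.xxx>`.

segments=12 loops=1 length=12.368

cell (2,0): code 0100 → (2.237,1.000)–(3.000,0.242)
cell (2,1): code 1100 → (2.010,2.000)–(2.237,1.000)
cell (2,2): code 1100 → (2.248,3.000)–(2.010,2.000)
cell (2,3): code 1000 → (3.000,3.741)–(2.248,3.000)
cell (3,0): code 0110 → (3.000,0.242)–(4.000,0.024)
cell (3,3): code 1001 → (4.000,3.961)–(3.000,3.741)
cell (4,0): code 0110 → (4.000,0.024)–(5.000,0.274)
cell (4,3): code 1001 → (5.000,3.709)–(4.000,3.961)
cell (5,0): code 0010 → (5.000,0.274)–(5.716,1.000)
cell (5,1): code 0011 → (5.716,1.000)–(5.948,2.000)
cell (5,2): code 0011 → (5.948,2.000)–(5.704,3.000)
cell (5,3): code 0001 → (5.704,3.000)–(5.000,3.709)
total: 12 segments, chained into 1 closed loop(s), length Σ = 12.367944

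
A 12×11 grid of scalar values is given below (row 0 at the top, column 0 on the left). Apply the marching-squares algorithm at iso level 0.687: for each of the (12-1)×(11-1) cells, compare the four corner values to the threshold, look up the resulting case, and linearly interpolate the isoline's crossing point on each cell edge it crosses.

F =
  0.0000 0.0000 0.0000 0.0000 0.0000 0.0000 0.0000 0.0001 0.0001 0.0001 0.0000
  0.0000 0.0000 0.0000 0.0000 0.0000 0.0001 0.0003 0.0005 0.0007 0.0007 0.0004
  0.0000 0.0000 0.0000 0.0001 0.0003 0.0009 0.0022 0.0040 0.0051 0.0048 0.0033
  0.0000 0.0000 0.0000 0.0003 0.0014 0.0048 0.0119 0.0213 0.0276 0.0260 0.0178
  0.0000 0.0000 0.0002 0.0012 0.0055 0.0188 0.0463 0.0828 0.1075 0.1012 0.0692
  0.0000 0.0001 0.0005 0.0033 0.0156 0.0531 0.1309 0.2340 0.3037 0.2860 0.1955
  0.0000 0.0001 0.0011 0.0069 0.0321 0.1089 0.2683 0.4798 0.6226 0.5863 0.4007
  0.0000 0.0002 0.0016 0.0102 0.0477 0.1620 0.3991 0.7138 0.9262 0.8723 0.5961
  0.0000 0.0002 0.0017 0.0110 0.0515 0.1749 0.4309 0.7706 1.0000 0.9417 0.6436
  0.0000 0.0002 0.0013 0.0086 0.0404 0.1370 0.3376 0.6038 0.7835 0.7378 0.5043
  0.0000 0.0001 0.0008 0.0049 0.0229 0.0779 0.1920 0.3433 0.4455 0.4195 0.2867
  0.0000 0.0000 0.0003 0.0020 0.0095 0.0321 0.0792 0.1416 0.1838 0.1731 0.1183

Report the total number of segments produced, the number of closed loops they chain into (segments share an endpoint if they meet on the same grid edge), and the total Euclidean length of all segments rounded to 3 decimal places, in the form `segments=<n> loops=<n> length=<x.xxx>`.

cell (6,6): code 0100 → (6.885,7.000)–(7.000,6.915)
cell (6,7): code 1100 → (6.212,8.000)–(6.885,7.000)
cell (6,8): code 1100 → (6.352,9.000)–(6.212,8.000)
cell (6,9): code 1000 → (7.000,9.671)–(6.352,9.000)
cell (7,6): code 0110 → (7.000,6.915)–(8.000,6.754)
cell (7,9): code 1001 → (8.000,9.854)–(7.000,9.671)
cell (8,6): code 0010 → (8.000,6.754)–(8.501,7.000)
cell (8,7): code 0111 → (8.501,7.000)–(9.000,7.463)
cell (8,9): code 1001 → (9.000,9.218)–(8.000,9.854)
cell (9,7): code 0010 → (9.000,7.463)–(9.286,8.000)
cell (9,8): code 0011 → (9.286,8.000)–(9.160,9.000)
cell (9,9): code 0001 → (9.160,9.000)–(9.000,9.218)
total: 12 segments, chained into 1 closed loop(s), length Σ = 9.630672

segments=12 loops=1 length=9.631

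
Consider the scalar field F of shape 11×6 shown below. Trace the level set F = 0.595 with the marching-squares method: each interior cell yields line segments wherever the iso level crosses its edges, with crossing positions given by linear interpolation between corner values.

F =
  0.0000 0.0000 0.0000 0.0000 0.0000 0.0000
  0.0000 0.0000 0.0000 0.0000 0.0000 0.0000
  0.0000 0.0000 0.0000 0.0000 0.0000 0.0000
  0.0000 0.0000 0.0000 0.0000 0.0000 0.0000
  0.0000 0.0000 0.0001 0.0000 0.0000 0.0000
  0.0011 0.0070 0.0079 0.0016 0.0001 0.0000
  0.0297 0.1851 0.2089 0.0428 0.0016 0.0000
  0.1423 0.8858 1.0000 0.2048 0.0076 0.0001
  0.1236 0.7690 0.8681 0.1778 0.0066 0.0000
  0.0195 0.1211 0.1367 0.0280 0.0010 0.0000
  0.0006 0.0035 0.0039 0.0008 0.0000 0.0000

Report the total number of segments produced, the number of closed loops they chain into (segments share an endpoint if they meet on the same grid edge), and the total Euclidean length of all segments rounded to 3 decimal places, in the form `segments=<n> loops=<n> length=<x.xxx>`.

cell (6,0): code 0100 → (6.585,1.000)–(7.000,0.609)
cell (6,1): code 1100 → (6.488,2.000)–(6.585,1.000)
cell (6,2): code 1000 → (7.000,2.509)–(6.488,2.000)
cell (7,0): code 0110 → (7.000,0.609)–(8.000,0.730)
cell (7,2): code 1001 → (8.000,2.396)–(7.000,2.509)
cell (8,0): code 0010 → (8.000,0.730)–(8.269,1.000)
cell (8,1): code 0011 → (8.269,1.000)–(8.373,2.000)
cell (8,2): code 0001 → (8.373,2.000)–(8.000,2.396)
total: 8 segments, chained into 1 closed loop(s), length Σ = 6.240919

segments=8 loops=1 length=6.241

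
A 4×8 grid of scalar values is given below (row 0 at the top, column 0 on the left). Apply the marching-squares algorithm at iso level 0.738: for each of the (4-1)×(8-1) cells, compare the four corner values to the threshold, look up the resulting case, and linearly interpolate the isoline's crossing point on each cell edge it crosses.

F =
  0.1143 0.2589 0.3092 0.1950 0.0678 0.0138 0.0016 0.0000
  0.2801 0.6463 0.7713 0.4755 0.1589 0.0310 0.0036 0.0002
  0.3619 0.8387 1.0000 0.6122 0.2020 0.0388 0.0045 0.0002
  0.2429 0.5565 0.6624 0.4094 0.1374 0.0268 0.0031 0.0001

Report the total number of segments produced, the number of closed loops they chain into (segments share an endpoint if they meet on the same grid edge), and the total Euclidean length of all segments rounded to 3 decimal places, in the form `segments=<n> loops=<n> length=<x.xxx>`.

cell (0,1): code 0100 → (0.928,2.000)–(1.000,1.734)
cell (0,2): code 1000 → (1.000,2.113)–(0.928,2.000)
cell (1,0): code 0100 → (1.477,1.000)–(2.000,0.789)
cell (1,1): code 1110 → (1.000,1.734)–(1.477,1.000)
cell (1,2): code 1001 → (2.000,2.676)–(1.000,2.113)
cell (2,0): code 0010 → (2.000,0.789)–(2.357,1.000)
cell (2,1): code 0011 → (2.357,1.000)–(2.776,2.000)
cell (2,2): code 0001 → (2.776,2.000)–(2.000,2.676)
total: 8 segments, chained into 1 closed loop(s), length Σ = 5.524390

segments=8 loops=1 length=5.524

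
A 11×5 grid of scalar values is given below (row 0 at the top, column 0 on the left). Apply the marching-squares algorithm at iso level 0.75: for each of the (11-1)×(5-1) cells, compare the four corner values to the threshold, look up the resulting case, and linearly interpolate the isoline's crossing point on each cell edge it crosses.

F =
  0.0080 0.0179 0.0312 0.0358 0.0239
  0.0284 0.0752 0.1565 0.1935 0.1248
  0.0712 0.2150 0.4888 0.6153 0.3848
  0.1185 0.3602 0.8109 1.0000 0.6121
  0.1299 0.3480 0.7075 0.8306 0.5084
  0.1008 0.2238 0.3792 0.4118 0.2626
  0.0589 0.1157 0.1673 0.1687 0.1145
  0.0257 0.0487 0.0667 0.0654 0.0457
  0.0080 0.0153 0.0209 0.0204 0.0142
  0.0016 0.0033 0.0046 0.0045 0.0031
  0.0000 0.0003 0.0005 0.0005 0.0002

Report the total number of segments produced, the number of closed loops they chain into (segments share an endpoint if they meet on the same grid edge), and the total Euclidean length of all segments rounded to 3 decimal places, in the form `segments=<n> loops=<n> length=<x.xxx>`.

cell (2,1): code 0100 → (2.811,2.000)–(3.000,1.865)
cell (2,2): code 1100 → (2.350,3.000)–(2.811,2.000)
cell (2,3): code 1000 → (3.000,3.644)–(2.350,3.000)
cell (3,1): code 0010 → (3.000,1.865)–(3.589,2.000)
cell (3,2): code 0111 → (3.589,2.000)–(4.000,2.345)
cell (3,3): code 1001 → (4.000,3.250)–(3.000,3.644)
cell (4,2): code 0010 → (4.000,2.345)–(4.192,3.000)
cell (4,3): code 0001 → (4.192,3.000)–(4.000,3.250)
total: 8 segments, chained into 1 closed loop(s), length Σ = 5.462778

segments=8 loops=1 length=5.463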